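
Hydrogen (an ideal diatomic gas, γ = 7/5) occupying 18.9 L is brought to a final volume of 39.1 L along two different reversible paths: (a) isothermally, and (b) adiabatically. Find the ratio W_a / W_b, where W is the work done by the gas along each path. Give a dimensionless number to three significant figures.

W_a / W_b ≈ 1.15

Path (a) isothermal: W = P₁V₁ ln(V₂/V₁) → W_a/(P₁V₁) = 0.727.
Path (b) adiabatic: W = P₁V₁(1 − (V₁/V₂)^(γ−1))/(γ−1) → W_b/(P₁V₁) = 0.6308.
W_a / W_b = 0.727 / 0.6308 = 1.152.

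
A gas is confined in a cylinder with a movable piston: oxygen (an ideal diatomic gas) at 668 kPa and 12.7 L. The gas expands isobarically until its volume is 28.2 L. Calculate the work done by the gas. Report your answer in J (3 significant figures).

W ≈ 10400 J

Isobaric: W = P ΔV.
W = (668 kPa)(28.2 − 12.7 L) = (668)(15.5) = 10354 J.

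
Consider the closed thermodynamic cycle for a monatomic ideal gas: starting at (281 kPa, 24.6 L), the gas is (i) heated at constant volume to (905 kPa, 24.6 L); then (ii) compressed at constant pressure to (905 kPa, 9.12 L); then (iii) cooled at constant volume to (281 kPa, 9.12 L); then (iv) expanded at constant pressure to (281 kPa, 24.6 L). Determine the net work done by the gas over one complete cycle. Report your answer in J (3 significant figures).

Constant-volume legs do no work.
W(ii) = (905)(9.12 − 24.6) = -14009 J; W(iv) = (281)(24.6 − 9.12) = 4350 J.
W_net = -14009 + 4350 = -9660 J (the counter-clockwise enclosed area).

W_net ≈ -9660 J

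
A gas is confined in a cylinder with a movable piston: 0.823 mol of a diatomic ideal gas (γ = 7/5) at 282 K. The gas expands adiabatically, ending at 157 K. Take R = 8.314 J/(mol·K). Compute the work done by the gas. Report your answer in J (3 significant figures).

Adiabatic ⇒ Q = 0, so W_by = −ΔU = nCᵥ(T₁ − T₂).
Cᵥ = 5R/2 = 20.79 J/(mol·K).
W = (0.823)(20.79)(282 − 157) = 2138 J.

W ≈ 2140 J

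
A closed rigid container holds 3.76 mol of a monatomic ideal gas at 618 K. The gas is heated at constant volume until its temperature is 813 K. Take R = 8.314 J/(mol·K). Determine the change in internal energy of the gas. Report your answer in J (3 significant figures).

ΔU ≈ 9140 J

Constant volume ⇒ W = 0, so Q = ΔU = nCᵥΔT with Cᵥ = 3R/2 = 12.47 J/(mol·K).
ΔU = (3.76)(12.47)(813 − 618) = 9144 J.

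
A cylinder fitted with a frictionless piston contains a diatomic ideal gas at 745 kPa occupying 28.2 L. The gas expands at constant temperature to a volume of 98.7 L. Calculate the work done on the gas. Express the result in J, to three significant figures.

Isothermal: W = nRT ln(V₂/V₁) = P₁V₁ ln(V₂/V₁).
P₁V₁ = (745 kPa)(28.2 L) = 21009 J.
W = 21009 × ln(98.7/28.2) = 21009 × 1.253
W_by_gas = 26319 J; work on gas = −W_by = -26319 J.

W ≈ -26300 J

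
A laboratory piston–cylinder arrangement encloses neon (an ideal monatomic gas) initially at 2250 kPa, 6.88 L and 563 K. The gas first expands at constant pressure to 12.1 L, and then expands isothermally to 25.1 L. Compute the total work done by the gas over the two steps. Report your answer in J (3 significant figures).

Step 1 (isobaric): W = PΔV = (2250 kPa)(12.1 − 6.88 L) = 11745 J.
After step 1: P = 2250 kPa, V = 12.1 L, T = 990.2 K.
Step 2 (isothermal): W = P₁V₁ ln(V₂/V₁) = (27225) ln(25.1/12.1) = 19865 J.
W_total = 11745 + 19865 = 31610 J.

W_total ≈ 31600 J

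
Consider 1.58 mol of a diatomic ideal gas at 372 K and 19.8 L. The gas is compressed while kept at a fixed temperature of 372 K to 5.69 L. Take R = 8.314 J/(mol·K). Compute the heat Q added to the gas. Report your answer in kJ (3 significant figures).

Isothermal ⇒ ΔU = 0, so Q = W = nRT ln(V₂/V₁).
Q = (1.58)(8.314)(372) ln(5.69/19.8) = 4887 × -1.247 = -6093 J.

Q ≈ -6.09 kJ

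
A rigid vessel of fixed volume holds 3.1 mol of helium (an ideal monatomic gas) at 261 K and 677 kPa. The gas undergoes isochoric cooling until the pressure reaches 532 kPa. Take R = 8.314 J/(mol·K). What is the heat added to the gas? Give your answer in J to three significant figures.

Constant volume ⇒ W = 0, so Q = ΔU = nCᵥΔT with Cᵥ = 3R/2 = 12.47 J/(mol·K).
At constant V, T₂/T₁ = P₂/P₁ ⇒ ΔT = T₁(P₂/P₁ − 1) = 261·(532/677 − 1) = -55.9 K.
ΔU = (3.1)(12.47)(-55.9) = -2161 J.

Q ≈ -2160 J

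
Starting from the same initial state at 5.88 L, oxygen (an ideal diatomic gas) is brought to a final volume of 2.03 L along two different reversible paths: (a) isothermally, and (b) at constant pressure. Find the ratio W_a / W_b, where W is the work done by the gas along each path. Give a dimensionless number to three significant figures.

W_a / W_b ≈ 1.62

Path (a) isothermal: W = P₁V₁ ln(V₂/V₁) → W_a/(P₁V₁) = -1.064.
Path (b) isobaric: W = P₁(V₂ − V₁) → W_b/(P₁V₁) = -0.6548.
W_a / W_b = -1.064 / -0.6548 = 1.624.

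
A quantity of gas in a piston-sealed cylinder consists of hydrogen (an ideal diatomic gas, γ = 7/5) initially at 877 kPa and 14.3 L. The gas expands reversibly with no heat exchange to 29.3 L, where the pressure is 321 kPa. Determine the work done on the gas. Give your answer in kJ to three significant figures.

Adiabatic: W = (P₁V₁ − P₂V₂)/(γ − 1) with γ = 7/5.
P₁V₁ = 12541 J, P₂V₂ = 9405 J.
W = (12541 − 9405) / 0.4 = 7840 J.
Work on gas = −W_by = -7840 J.

W ≈ -7.84 kJ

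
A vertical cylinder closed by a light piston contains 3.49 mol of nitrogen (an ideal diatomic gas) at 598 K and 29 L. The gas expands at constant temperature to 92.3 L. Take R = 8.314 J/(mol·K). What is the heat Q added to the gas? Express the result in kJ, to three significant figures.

Isothermal ⇒ ΔU = 0, so Q = W = nRT ln(V₂/V₁).
Q = (3.49)(8.314)(598) ln(92.3/29) = 17351 × 1.158 = 20089 J.

Q ≈ 20.1 kJ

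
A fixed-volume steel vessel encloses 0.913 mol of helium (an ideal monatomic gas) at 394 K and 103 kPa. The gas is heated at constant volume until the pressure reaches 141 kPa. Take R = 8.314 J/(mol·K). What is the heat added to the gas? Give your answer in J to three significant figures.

Constant volume ⇒ W = 0, so Q = ΔU = nCᵥΔT with Cᵥ = 3R/2 = 12.47 J/(mol·K).
At constant V, T₂/T₁ = P₂/P₁ ⇒ ΔT = T₁(P₂/P₁ − 1) = 394·(141/103 − 1) = 145.4 K.
ΔU = (0.913)(12.47)(145.4) = 1655 J.

Q ≈ 1660 J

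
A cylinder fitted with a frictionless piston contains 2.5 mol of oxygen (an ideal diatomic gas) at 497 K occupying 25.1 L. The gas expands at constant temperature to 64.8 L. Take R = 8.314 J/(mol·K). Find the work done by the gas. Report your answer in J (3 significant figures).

W ≈ 9800 J

Isothermal: W = nRT ln(V₂/V₁).
W = (2.5)(8.314)(497) × ln(64.8/25.1)
  = 10330 × 0.9484
W_by_gas = 9797 J.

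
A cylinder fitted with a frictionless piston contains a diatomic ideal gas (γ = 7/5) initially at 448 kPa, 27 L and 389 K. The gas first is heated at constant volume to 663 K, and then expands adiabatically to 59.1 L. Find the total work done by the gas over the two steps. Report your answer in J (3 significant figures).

W_total ≈ 13900 J

Step 1 (isochoric): W = 0 (constant volume).
After step 1: P = 763.6 kPa (V unchanged).
Step 2 (adiabatic): W = (P₁V₁ − P₂V₂)/(γ−1) = (20616 − 15070)/0.4 = 13865 J.
W_total = 0 + 13865 = 13865 J.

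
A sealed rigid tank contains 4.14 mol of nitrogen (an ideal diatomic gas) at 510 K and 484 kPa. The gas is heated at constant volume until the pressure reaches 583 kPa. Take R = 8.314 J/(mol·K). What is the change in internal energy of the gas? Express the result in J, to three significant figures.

ΔU ≈ 8980 J

Constant volume ⇒ W = 0, so Q = ΔU = nCᵥΔT with Cᵥ = 5R/2 = 20.79 J/(mol·K).
At constant V, T₂/T₁ = P₂/P₁ ⇒ ΔT = T₁(P₂/P₁ − 1) = 510·(583/484 − 1) = 104.3 K.
ΔU = (4.14)(20.79)(104.3) = 8977 J.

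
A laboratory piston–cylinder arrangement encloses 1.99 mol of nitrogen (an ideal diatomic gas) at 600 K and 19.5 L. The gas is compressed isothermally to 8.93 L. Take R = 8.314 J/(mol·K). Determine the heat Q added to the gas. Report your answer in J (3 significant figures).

Q ≈ -7750 J

Isothermal ⇒ ΔU = 0, so Q = W = nRT ln(V₂/V₁).
Q = (1.99)(8.314)(600) ln(8.93/19.5) = 9927 × -0.781 = -7753 J.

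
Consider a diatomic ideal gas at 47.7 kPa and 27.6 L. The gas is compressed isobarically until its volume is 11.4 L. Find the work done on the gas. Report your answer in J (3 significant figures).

W ≈ 773 J

Isobaric: W = P ΔV.
W = (47.7 kPa)(11.4 − 27.6 L) = (47.7)(-16.2) = -772.7 J.
Work on gas = −W_by = 772.7 J.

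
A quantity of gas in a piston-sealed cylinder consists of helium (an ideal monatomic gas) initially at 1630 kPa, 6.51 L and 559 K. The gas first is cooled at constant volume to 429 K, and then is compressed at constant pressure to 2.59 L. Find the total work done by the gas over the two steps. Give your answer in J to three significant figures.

Step 1 (isochoric): W = 0 (constant volume).
After step 1: P = 1251 kPa (V unchanged).
Step 2 (isobaric): W = PΔV = (1251 kPa)(2.59 − 6.51 L) = -4904 J.
W_total = 0 − 4904 = -4904 J.

W_total ≈ -4900 J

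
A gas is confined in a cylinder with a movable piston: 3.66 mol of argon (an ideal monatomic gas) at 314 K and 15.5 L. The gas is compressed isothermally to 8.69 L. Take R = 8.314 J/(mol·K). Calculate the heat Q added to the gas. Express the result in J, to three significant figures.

Isothermal ⇒ ΔU = 0, so Q = W = nRT ln(V₂/V₁).
Q = (3.66)(8.314)(314) ln(8.69/15.5) = 9555 × -0.5787 = -5529 J.

Q ≈ -5530 J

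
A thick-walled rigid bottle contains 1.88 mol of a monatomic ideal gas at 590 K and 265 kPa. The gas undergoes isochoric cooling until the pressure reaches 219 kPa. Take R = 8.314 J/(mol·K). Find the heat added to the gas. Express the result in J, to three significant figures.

Constant volume ⇒ W = 0, so Q = ΔU = nCᵥΔT with Cᵥ = 3R/2 = 12.47 J/(mol·K).
At constant V, T₂/T₁ = P₂/P₁ ⇒ ΔT = T₁(P₂/P₁ − 1) = 590·(219/265 − 1) = -102.4 K.
ΔU = (1.88)(12.47)(-102.4) = -2401 J.

Q ≈ -2400 J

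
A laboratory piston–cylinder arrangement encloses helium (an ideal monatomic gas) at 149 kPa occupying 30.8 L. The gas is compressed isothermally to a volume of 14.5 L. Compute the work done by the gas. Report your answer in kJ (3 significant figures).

Isothermal: W = nRT ln(V₂/V₁) = P₁V₁ ln(V₂/V₁).
P₁V₁ = (149 kPa)(30.8 L) = 4589 J.
W = 4589 × ln(14.5/30.8) = 4589 × -0.7534
W_by_gas = -3457 J.

W ≈ -3.46 kJ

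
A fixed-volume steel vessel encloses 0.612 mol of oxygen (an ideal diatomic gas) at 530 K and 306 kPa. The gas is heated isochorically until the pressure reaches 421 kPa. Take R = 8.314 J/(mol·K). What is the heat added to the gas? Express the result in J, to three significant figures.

Constant volume ⇒ W = 0, so Q = ΔU = nCᵥΔT with Cᵥ = 5R/2 = 20.79 J/(mol·K).
At constant V, T₂/T₁ = P₂/P₁ ⇒ ΔT = T₁(P₂/P₁ − 1) = 530·(421/306 − 1) = 199.2 K.
ΔU = (0.612)(20.79)(199.2) = 2534 J.

Q ≈ 2530 J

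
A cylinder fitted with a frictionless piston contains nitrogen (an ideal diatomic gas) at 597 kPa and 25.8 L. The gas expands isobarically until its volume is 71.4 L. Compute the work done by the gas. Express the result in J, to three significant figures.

W ≈ 27200 J

Isobaric: W = P ΔV.
W = (597 kPa)(71.4 − 25.8 L) = (597)(45.6) = 27223 J.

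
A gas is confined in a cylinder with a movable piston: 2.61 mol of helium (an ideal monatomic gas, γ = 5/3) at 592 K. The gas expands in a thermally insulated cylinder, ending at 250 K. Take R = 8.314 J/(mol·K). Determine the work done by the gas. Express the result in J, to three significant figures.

Adiabatic ⇒ Q = 0, so W_by = −ΔU = nCᵥ(T₁ − T₂).
Cᵥ = 3R/2 = 12.47 J/(mol·K).
W = (2.61)(12.47)(592 − 250) = 11132 J.

W ≈ 11100 J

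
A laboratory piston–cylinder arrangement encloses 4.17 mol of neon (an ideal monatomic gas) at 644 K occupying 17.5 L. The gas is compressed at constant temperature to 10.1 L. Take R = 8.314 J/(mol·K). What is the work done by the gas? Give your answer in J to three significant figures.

W ≈ -12300 J

Isothermal: W = nRT ln(V₂/V₁).
W = (4.17)(8.314)(644) × ln(10.1/17.5)
  = 22327 × -0.5497
W_by_gas = -12272 J.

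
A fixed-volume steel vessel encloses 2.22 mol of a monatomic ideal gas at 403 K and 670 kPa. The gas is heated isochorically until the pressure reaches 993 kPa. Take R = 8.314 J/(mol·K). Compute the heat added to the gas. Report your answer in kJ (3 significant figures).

Q ≈ 5.38 kJ

Constant volume ⇒ W = 0, so Q = ΔU = nCᵥΔT with Cᵥ = 3R/2 = 12.47 J/(mol·K).
At constant V, T₂/T₁ = P₂/P₁ ⇒ ΔT = T₁(P₂/P₁ − 1) = 403·(993/670 − 1) = 194.3 K.
ΔU = (2.22)(12.47)(194.3) = 5379 J.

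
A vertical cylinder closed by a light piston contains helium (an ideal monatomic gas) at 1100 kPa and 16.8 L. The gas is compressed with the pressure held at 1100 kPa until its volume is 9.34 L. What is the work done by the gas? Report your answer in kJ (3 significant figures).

Isobaric: W = P ΔV.
W = (1100 kPa)(9.34 − 16.8 L) = (1100)(-7.46) = -8206 J.

W ≈ -8.21 kJ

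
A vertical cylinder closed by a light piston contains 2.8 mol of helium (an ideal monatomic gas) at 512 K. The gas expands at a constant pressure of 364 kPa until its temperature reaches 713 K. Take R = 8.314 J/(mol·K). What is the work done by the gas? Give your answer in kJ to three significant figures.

Isobaric: W = P ΔV = nR ΔT.
W = (2.8)(8.314)(713 − 512) = 4679 J.

W ≈ 4.68 kJ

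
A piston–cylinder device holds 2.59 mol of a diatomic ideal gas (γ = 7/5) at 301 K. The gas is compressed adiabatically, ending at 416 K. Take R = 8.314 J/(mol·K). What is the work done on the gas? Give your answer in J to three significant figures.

Adiabatic ⇒ Q = 0, so W_by = −ΔU = nCᵥ(T₁ − T₂).
Cᵥ = 5R/2 = 20.79 J/(mol·K).
W = (2.59)(20.79)(301 − 416) = -6191 J.
Work on gas = −W_by = 6191 J.

W ≈ 6190 J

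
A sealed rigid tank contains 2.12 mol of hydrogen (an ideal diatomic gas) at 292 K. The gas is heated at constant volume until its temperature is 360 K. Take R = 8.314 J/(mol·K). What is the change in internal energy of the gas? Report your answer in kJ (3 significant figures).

Constant volume ⇒ W = 0, so Q = ΔU = nCᵥΔT with Cᵥ = 5R/2 = 20.79 J/(mol·K).
ΔU = (2.12)(20.79)(360 − 292) = 2996 J.

ΔU ≈ 3.00 kJ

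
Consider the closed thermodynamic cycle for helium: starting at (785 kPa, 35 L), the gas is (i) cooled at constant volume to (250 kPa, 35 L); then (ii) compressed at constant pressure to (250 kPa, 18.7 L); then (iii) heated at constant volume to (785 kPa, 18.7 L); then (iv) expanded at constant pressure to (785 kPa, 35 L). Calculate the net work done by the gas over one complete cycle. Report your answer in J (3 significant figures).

Constant-volume legs do no work.
W(ii) = (250)(18.7 − 35) = -4075 J; W(iv) = (785)(35 − 18.7) = 12796 J.
W_net = -4075 + 12796 = 8720 J (the clockwise enclosed area).

W_net ≈ 8720 J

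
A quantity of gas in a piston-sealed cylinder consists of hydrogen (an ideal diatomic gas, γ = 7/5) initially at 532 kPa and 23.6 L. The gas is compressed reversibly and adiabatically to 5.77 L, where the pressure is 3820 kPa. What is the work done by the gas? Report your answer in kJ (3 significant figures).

Adiabatic: W = (P₁V₁ − P₂V₂)/(γ − 1) with γ = 7/5.
P₁V₁ = 12555 J, P₂V₂ = 22041 J.
W = (12555 − 22041) / 0.4 = -23715 J.

W ≈ -23.7 kJ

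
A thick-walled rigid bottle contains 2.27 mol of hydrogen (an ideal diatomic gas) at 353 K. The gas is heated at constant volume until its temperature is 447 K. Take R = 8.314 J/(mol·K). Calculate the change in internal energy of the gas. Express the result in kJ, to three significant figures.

ΔU ≈ 4.44 kJ

Constant volume ⇒ W = 0, so Q = ΔU = nCᵥΔT with Cᵥ = 5R/2 = 20.79 J/(mol·K).
ΔU = (2.27)(20.79)(447 − 353) = 4435 J.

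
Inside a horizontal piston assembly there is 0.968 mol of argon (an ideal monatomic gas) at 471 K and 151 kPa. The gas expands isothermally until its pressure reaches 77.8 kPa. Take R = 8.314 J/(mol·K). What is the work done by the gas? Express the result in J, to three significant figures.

W ≈ 2510 J

Isothermal process: W = nRT ln(V₂/V₁) = nRT ln(P₁/P₂).
W = (0.968)(8.314)(471) × ln(151/77.8)
  = 3791 × ln(1.941) = 3791 × 0.6631
W_by_gas = 2514 J.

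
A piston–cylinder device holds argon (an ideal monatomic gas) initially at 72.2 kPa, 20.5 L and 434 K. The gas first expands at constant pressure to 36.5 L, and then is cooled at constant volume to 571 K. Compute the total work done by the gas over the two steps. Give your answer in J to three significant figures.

Step 1 (isobaric): W = PΔV = (72.2 kPa)(36.5 − 20.5 L) = 1155 J.
Step 2 (isochoric): W = 0 (constant volume).
W_total = 1155 + 0 = 1155 J.

W_total ≈ 1160 J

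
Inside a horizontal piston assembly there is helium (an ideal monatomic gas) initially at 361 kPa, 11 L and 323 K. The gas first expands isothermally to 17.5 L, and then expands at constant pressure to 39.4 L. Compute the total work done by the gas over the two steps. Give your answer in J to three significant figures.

Step 1 (isothermal): W = P₁V₁ ln(V₂/V₁) = (3971) ln(17.5/11) = 1844 J.
After step 1: P = 226.9 kPa, V = 17.5 L, T = 323 K.
Step 2 (isobaric): W = PΔV = (226.9 kPa)(39.4 − 17.5 L) = 4969 J.
W_total = 1844 + 4969 = 6813 J.

W_total ≈ 6810 J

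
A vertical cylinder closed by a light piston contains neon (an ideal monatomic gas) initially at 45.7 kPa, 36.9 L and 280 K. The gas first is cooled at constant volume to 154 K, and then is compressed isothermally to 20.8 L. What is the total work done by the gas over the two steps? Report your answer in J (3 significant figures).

W_total ≈ -532 J

Step 1 (isochoric): W = 0 (constant volume).
After step 1: P = 25.14 kPa (V unchanged).
Step 2 (isothermal): W = P₁V₁ ln(V₂/V₁) = (927.5) ln(20.8/36.9) = -531.7 J.
W_total = 0 − 531.7 = -531.7 J.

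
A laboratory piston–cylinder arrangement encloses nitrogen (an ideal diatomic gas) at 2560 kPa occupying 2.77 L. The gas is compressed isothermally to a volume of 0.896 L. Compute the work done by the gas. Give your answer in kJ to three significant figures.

Isothermal: W = nRT ln(V₂/V₁) = P₁V₁ ln(V₂/V₁).
P₁V₁ = (2560 kPa)(2.77 L) = 7091 J.
W = 7091 × ln(0.896/2.77) = 7091 × -1.129
W_by_gas = -8004 J.

W ≈ -8.00 kJ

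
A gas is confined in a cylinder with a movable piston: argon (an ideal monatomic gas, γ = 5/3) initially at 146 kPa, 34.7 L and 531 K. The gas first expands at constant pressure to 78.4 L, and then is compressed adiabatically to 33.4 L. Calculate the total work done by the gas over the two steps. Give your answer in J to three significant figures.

W_total ≈ -6780 J

Step 1 (isobaric): W = PΔV = (146 kPa)(78.4 − 34.7 L) = 6380 J.
After step 1: P = 146 kPa, V = 78.4 L, T = 1200 K.
Step 2 (adiabatic): W = (P₁V₁ − P₂V₂)/(γ−1) = (11446 − 20217)/0.667 = -13156 J.
W_total = 6380 − 13156 = -6776 J.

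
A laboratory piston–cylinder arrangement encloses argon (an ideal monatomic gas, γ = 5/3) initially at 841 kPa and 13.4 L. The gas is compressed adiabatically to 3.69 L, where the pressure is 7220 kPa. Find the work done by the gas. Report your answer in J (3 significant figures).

W ≈ -23100 J

Adiabatic: W = (P₁V₁ − P₂V₂)/(γ − 1) with γ = 5/3.
P₁V₁ = 11269 J, P₂V₂ = 26642 J.
W = (11269 − 26642) / 0.6667 = -23059 J.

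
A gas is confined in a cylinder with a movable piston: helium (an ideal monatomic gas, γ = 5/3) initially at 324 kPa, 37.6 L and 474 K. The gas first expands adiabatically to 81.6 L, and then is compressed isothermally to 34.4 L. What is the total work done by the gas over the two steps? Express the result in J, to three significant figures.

Step 1 (adiabatic): W = (P₁V₁ − P₂V₂)/(γ−1) = (12182 − 7268)/0.667 = 7372 J.
After step 1: P = 89.07 kPa, V = 81.6 L, T = 282.8 K.
Step 2 (isothermal): W = P₁V₁ ln(V₂/V₁) = (7268) ln(34.4/81.6) = -6278 J.
W_total = 7372 − 6278 = 1094 J.

W_total ≈ 1090 J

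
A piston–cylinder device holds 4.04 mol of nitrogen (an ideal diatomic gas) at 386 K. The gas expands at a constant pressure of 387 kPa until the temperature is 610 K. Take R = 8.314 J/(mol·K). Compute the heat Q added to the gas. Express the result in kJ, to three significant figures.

Isobaric: W = nRΔT = (4.04)(8.314)(224) = 7524 J.
ΔU = nCᵥΔT with Cᵥ = 5R/2: ΔU = (4.04)(20.79)(224) = 18810 J.
Q = ΔU + W = 18810 + 7524 = 26333 J.

Q ≈ 26.3 kJ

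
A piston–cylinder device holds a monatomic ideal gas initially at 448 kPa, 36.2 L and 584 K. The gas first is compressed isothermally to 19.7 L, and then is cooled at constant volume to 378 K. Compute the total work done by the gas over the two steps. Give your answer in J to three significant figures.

Step 1 (isothermal): W = P₁V₁ ln(V₂/V₁) = (16218) ln(19.7/36.2) = -9867 J.
Step 2 (isochoric): W = 0 (constant volume).
W_total = -9867 + 0 = -9867 J.

W_total ≈ -9870 J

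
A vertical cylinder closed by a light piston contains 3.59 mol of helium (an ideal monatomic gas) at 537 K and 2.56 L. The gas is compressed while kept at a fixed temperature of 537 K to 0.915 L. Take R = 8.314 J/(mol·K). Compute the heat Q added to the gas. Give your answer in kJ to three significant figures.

Isothermal ⇒ ΔU = 0, so Q = W = nRT ln(V₂/V₁).
Q = (3.59)(8.314)(537) ln(0.915/2.56) = 16028 × -1.029 = -16490 J.

Q ≈ -16.5 kJ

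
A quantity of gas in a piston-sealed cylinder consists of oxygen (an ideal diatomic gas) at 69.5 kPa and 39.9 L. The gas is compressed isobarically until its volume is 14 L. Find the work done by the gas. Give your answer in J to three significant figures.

Isobaric: W = P ΔV.
W = (69.5 kPa)(14 − 39.9 L) = (69.5)(-25.9) = -1800 J.

W ≈ -1800 J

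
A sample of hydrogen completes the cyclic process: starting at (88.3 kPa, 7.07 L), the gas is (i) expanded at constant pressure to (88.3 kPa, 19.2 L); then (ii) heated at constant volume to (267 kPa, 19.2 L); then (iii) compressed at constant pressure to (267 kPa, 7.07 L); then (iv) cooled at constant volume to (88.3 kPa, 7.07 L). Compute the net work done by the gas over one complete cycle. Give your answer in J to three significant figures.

W_net ≈ -2170 J

Constant-volume legs do no work.
W(i) = (88.3)(19.2 − 7.07) = 1071 J; W(iii) = (267)(7.07 − 19.2) = -3239 J.
W_net = 1071 − 3239 = -2168 J (the counter-clockwise enclosed area).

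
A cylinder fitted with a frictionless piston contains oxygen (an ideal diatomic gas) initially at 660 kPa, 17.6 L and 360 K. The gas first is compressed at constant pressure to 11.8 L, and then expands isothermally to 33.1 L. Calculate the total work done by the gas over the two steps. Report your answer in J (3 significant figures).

W_total ≈ 4200 J

Step 1 (isobaric): W = PΔV = (660 kPa)(11.8 − 17.6 L) = -3828 J.
After step 1: P = 660 kPa, V = 11.8 L, T = 241.4 K.
Step 2 (isothermal): W = P₁V₁ ln(V₂/V₁) = (7788) ln(33.1/11.8) = 8033 J.
W_total = -3828 + 8033 = 4205 J.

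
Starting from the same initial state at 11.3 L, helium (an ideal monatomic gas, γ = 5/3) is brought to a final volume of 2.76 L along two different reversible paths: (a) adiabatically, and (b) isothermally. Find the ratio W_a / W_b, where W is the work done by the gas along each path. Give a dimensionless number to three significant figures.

W_a / W_b ≈ 1.66

Path (a) adiabatic: W = P₁V₁(1 − (V₁/V₂)^(γ−1))/(γ−1) → W_a/(P₁V₁) = -2.339.
Path (b) isothermal: W = P₁V₁ ln(V₂/V₁) → W_b/(P₁V₁) = -1.41.
W_a / W_b = -2.339 / -1.41 = 1.659.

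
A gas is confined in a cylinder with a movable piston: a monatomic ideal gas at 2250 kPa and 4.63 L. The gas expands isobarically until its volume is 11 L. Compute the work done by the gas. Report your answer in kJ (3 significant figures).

Isobaric: W = P ΔV.
W = (2250 kPa)(11 − 4.63 L) = (2250)(6.37) = 14332 J.

W ≈ 14.3 kJ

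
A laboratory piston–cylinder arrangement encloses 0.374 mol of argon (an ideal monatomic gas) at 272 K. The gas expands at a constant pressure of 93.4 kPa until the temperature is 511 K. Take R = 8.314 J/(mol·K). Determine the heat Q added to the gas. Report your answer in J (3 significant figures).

Isobaric: W = nRΔT = (0.374)(8.314)(239) = 743.2 J.
ΔU = nCᵥΔT with Cᵥ = 3R/2: ΔU = (0.374)(12.47)(239) = 1115 J.
Q = ΔU + W = 1115 + 743.2 = 1858 J.

Q ≈ 1860 J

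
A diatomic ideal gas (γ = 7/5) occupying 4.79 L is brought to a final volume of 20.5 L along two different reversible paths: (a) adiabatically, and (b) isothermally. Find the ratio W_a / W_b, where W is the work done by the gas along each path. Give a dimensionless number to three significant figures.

W_a / W_b ≈ 0.758

Path (a) adiabatic: W = P₁V₁(1 − (V₁/V₂)^(γ−1))/(γ−1) → W_a/(P₁V₁) = 1.102.
Path (b) isothermal: W = P₁V₁ ln(V₂/V₁) → W_b/(P₁V₁) = 1.454.
W_a / W_b = 1.102 / 1.454 = 0.7583.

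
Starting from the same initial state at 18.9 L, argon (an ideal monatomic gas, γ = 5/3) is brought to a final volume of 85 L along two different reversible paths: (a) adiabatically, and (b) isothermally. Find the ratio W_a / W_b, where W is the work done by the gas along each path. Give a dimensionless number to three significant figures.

W_a / W_b ≈ 0.632

Path (a) adiabatic: W = P₁V₁(1 − (V₁/V₂)^(γ−1))/(γ−1) → W_a/(P₁V₁) = 0.9495.
Path (b) isothermal: W = P₁V₁ ln(V₂/V₁) → W_b/(P₁V₁) = 1.503.
W_a / W_b = 0.9495 / 1.503 = 0.6315.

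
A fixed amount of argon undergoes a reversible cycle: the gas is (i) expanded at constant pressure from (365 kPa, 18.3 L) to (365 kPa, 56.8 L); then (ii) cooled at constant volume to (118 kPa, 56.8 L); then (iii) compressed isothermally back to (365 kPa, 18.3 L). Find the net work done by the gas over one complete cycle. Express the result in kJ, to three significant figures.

W_net ≈ 6.46 kJ

Leg (i): W = PΔV = (365)(56.8 − 18.3) = 14052 J.
Leg (ii): W = 0.
Leg (iii): W = PᵢVᵢ ln(V_f/Vᵢ) = (6702) ln(18.3/56.8) = -7591 J.
W_net = 14052 − 7591 = 6461 J.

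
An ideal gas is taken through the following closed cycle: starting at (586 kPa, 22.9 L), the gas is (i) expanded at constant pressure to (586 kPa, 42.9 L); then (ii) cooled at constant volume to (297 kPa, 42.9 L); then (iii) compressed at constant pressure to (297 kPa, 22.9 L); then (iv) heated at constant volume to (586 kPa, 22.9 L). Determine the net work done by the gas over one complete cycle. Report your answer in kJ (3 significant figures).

Constant-volume legs do no work.
W(i) = (586)(42.9 − 22.9) = 11720 J; W(iii) = (297)(22.9 − 42.9) = -5940 J.
W_net = 11720 − 5940 = 5780 J (the clockwise enclosed area).

W_net ≈ 5.78 kJ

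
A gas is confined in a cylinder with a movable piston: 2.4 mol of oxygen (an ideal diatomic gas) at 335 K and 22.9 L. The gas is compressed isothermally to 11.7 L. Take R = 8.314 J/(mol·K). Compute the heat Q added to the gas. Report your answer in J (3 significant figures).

Q ≈ -4490 J

Isothermal ⇒ ΔU = 0, so Q = W = nRT ln(V₂/V₁).
Q = (2.4)(8.314)(335) ln(11.7/22.9) = 6684 × -0.6715 = -4489 J.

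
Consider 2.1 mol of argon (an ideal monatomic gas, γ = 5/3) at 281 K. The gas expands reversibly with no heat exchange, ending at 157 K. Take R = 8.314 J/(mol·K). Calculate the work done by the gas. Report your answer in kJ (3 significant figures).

W ≈ 3.25 kJ

Adiabatic ⇒ Q = 0, so W_by = −ΔU = nCᵥ(T₁ − T₂).
Cᵥ = 3R/2 = 12.47 J/(mol·K).
W = (2.1)(12.47)(281 − 157) = 3247 J.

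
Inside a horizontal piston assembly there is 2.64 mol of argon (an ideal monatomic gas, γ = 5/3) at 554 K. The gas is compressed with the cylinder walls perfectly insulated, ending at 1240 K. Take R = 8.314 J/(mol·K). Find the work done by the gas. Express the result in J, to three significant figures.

Adiabatic ⇒ Q = 0, so W_by = −ΔU = nCᵥ(T₁ − T₂).
Cᵥ = 3R/2 = 12.47 J/(mol·K).
W = (2.64)(12.47)(554 − 1240) = -22585 J.

W ≈ -22600 J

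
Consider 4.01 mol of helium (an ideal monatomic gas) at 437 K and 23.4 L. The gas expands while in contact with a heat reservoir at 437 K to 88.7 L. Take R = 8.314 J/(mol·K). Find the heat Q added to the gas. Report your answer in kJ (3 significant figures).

Q ≈ 19.4 kJ

Isothermal ⇒ ΔU = 0, so Q = W = nRT ln(V₂/V₁).
Q = (4.01)(8.314)(437) ln(88.7/23.4) = 14569 × 1.333 = 19414 J.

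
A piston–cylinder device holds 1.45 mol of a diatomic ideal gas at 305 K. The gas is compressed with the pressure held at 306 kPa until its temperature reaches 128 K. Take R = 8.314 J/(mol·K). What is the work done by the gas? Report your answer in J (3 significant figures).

Isobaric: W = P ΔV = nR ΔT.
W = (1.45)(8.314)(128 − 305) = -2134 J.

W ≈ -2130 J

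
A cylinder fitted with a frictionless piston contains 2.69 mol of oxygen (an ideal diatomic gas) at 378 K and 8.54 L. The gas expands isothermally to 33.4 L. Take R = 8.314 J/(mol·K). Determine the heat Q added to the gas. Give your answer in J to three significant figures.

Isothermal ⇒ ΔU = 0, so Q = W = nRT ln(V₂/V₁).
Q = (2.69)(8.314)(378) ln(33.4/8.54) = 8454 × 1.364 = 11529 J.

Q ≈ 11500 J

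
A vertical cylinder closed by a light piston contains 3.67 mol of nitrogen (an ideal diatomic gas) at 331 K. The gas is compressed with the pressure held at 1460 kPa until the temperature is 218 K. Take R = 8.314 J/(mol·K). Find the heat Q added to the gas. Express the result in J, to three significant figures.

Q ≈ -12100 J

Isobaric: W = nRΔT = (3.67)(8.314)(-113) = -3448 J.
ΔU = nCᵥΔT with Cᵥ = 5R/2: ΔU = (3.67)(20.79)(-113) = -8620 J.
Q = ΔU + W = -8620 − 3448 = -12068 J.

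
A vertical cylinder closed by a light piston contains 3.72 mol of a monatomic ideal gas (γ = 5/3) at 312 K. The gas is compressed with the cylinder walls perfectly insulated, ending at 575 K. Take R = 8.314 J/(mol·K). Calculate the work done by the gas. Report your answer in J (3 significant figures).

Adiabatic ⇒ Q = 0, so W_by = −ΔU = nCᵥ(T₁ − T₂).
Cᵥ = 3R/2 = 12.47 J/(mol·K).
W = (3.72)(12.47)(312 − 575) = -12201 J.

W ≈ -12200 J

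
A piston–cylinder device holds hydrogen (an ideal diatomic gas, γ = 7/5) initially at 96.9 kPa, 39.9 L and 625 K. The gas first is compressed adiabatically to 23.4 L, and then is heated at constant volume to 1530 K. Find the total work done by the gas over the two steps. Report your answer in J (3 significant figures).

W_total ≈ -2300 J

Step 1 (adiabatic): W = (P₁V₁ − P₂V₂)/(γ−1) = (3866 − 4786)/0.4 = -2300 J.
Step 2 (isochoric): W = 0 (constant volume).
W_total = -2300 + 0 = -2300 J.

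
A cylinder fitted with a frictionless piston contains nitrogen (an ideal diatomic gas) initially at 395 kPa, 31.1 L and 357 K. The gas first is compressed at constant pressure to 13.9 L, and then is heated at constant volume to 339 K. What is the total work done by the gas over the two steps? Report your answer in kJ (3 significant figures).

W_total ≈ -6.79 kJ

Step 1 (isobaric): W = PΔV = (395 kPa)(13.9 − 31.1 L) = -6794 J.
Step 2 (isochoric): W = 0 (constant volume).
W_total = -6794 + 0 = -6794 J.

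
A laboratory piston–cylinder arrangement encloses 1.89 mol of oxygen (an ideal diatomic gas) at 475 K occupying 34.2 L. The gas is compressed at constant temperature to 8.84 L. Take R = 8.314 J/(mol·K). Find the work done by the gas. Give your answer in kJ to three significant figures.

Isothermal: W = nRT ln(V₂/V₁).
W = (1.89)(8.314)(475) × ln(8.84/34.2)
  = 7464 × -1.353
W_by_gas = -10098 J.

W ≈ -10.1 kJ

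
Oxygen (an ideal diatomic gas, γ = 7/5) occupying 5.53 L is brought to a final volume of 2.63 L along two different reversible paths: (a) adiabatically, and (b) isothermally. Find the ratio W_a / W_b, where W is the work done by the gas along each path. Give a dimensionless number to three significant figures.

W_a / W_b ≈ 1.16

Path (a) adiabatic: W = P₁V₁(1 − (V₁/V₂)^(γ−1))/(γ−1) → W_a/(P₁V₁) = -0.8655.
Path (b) isothermal: W = P₁V₁ ln(V₂/V₁) → W_b/(P₁V₁) = -0.7432.
W_a / W_b = -0.8655 / -0.7432 = 1.165.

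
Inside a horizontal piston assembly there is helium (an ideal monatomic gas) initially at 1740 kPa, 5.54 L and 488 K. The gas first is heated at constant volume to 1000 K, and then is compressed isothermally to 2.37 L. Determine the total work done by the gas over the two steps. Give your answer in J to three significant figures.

Step 1 (isochoric): W = 0 (constant volume).
After step 1: P = 3566 kPa (V unchanged).
Step 2 (isothermal): W = P₁V₁ ln(V₂/V₁) = (19753) ln(2.37/5.54) = -16773 J.
W_total = 0 − 16773 = -16773 J.

W_total ≈ -16800 J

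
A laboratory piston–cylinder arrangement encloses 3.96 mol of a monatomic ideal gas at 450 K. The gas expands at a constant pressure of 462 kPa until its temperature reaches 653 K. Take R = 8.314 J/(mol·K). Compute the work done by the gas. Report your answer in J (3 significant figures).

Isobaric: W = P ΔV = nR ΔT.
W = (3.96)(8.314)(653 − 450) = 6683 J.

W ≈ 6680 J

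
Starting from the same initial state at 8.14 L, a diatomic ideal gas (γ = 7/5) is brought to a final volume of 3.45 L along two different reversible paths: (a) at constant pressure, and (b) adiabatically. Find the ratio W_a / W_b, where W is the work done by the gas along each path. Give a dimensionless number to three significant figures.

W_a / W_b ≈ 0.563

Path (a) isobaric: W = P₁(V₂ − V₁) → W_a/(P₁V₁) = -0.5762.
Path (b) adiabatic: W = P₁V₁(1 − (V₁/V₂)^(γ−1))/(γ−1) → W_b/(P₁V₁) = -1.024.
W_a / W_b = -0.5762 / -1.024 = 0.5625.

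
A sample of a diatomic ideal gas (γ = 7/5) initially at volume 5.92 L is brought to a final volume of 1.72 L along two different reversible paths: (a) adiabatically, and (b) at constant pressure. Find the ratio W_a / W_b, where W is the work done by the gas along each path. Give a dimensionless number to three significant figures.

W_a / W_b ≈ 2.25

Path (a) adiabatic: W = P₁V₁(1 − (V₁/V₂)^(γ−1))/(γ−1) → W_a/(P₁V₁) = -1.599.
Path (b) isobaric: W = P₁(V₂ − V₁) → W_b/(P₁V₁) = -0.7095.
W_a / W_b = -1.599 / -0.7095 = 2.254.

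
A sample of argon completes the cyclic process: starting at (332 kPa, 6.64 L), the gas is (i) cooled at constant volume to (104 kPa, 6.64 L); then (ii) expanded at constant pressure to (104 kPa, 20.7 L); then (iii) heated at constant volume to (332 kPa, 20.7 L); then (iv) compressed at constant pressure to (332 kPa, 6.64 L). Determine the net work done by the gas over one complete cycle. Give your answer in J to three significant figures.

W_net ≈ -3210 J

Constant-volume legs do no work.
W(ii) = (104)(20.7 − 6.64) = 1462 J; W(iv) = (332)(6.64 − 20.7) = -4668 J.
W_net = 1462 − 4668 = -3206 J (the counter-clockwise enclosed area).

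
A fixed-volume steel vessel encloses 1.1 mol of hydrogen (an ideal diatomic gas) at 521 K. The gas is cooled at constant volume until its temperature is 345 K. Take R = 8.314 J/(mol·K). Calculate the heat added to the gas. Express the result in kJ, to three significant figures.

Q ≈ -4.02 kJ

Constant volume ⇒ W = 0, so Q = ΔU = nCᵥΔT with Cᵥ = 5R/2 = 20.79 J/(mol·K).
ΔU = (1.1)(20.79)(345 − 521) = -4024 J.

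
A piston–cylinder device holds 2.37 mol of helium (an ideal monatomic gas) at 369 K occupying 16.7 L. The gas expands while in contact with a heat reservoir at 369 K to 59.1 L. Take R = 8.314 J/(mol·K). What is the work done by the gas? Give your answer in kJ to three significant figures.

Isothermal: W = nRT ln(V₂/V₁).
W = (2.37)(8.314)(369) × ln(59.1/16.7)
  = 7271 × 1.264
W_by_gas = 9189 J.

W ≈ 9.19 kJ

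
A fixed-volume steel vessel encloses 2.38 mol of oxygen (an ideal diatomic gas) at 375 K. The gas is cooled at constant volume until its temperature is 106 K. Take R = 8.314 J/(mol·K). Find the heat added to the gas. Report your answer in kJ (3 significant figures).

Constant volume ⇒ W = 0, so Q = ΔU = nCᵥΔT with Cᵥ = 5R/2 = 20.79 J/(mol·K).
ΔU = (2.38)(20.79)(106 − 375) = -13307 J.

Q ≈ -13.3 kJ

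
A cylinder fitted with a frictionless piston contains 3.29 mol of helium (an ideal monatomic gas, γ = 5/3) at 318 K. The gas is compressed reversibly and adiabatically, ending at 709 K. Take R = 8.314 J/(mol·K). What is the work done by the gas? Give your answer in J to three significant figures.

Adiabatic ⇒ Q = 0, so W_by = −ΔU = nCᵥ(T₁ − T₂).
Cᵥ = 3R/2 = 12.47 J/(mol·K).
W = (3.29)(12.47)(318 − 709) = -16043 J.

W ≈ -16000 J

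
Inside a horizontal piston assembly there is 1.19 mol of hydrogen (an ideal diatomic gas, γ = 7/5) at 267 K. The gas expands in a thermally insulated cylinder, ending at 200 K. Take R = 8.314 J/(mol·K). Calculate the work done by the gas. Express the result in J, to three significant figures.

W ≈ 1660 J

Adiabatic ⇒ Q = 0, so W_by = −ΔU = nCᵥ(T₁ − T₂).
Cᵥ = 5R/2 = 20.79 J/(mol·K).
W = (1.19)(20.79)(267 − 200) = 1657 J.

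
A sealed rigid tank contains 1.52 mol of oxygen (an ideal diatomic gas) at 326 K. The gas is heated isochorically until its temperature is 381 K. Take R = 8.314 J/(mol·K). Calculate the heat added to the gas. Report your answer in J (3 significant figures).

Constant volume ⇒ W = 0, so Q = ΔU = nCᵥΔT with Cᵥ = 5R/2 = 20.79 J/(mol·K).
ΔU = (1.52)(20.79)(381 − 326) = 1738 J.

Q ≈ 1740 J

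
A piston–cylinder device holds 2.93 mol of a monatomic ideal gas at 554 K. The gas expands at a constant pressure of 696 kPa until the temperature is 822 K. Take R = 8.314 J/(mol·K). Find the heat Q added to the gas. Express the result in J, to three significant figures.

Isobaric: W = nRΔT = (2.93)(8.314)(268) = 6528 J.
ΔU = nCᵥΔT with Cᵥ = 3R/2: ΔU = (2.93)(12.47)(268) = 9793 J.
Q = ΔU + W = 9793 + 6528 = 16321 J.

Q ≈ 16300 J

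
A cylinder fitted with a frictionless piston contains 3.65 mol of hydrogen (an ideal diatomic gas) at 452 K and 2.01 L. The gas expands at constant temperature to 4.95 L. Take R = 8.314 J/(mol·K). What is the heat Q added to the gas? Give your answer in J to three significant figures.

Isothermal ⇒ ΔU = 0, so Q = W = nRT ln(V₂/V₁).
Q = (3.65)(8.314)(452) ln(4.95/2.01) = 13716 × 0.9013 = 12362 J.

Q ≈ 12400 J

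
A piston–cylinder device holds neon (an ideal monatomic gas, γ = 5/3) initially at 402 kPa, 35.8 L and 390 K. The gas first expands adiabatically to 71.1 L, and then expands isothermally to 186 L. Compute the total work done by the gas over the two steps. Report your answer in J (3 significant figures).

W_total ≈ 16700 J

Step 1 (adiabatic): W = (P₁V₁ − P₂V₂)/(γ−1) = (14392 − 9109)/0.667 = 7925 J.
After step 1: P = 128.1 kPa, V = 71.1 L, T = 246.8 K.
Step 2 (isothermal): W = P₁V₁ ln(V₂/V₁) = (9109) ln(186/71.1) = 8759 J.
W_total = 7925 + 8759 = 16684 J.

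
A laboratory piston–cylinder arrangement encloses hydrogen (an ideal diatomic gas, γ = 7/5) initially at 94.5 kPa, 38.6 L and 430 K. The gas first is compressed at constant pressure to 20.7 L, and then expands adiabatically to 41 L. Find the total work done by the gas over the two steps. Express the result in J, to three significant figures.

Step 1 (isobaric): W = PΔV = (94.5 kPa)(20.7 − 38.6 L) = -1692 J.
After step 1: P = 94.5 kPa, V = 20.7 L, T = 230.6 K.
Step 2 (adiabatic): W = (P₁V₁ − P₂V₂)/(γ−1) = (1956 − 1488)/0.4 = 1170 J.
W_total = -1692 + 1170 = -521.8 J.

W_total ≈ -522 J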